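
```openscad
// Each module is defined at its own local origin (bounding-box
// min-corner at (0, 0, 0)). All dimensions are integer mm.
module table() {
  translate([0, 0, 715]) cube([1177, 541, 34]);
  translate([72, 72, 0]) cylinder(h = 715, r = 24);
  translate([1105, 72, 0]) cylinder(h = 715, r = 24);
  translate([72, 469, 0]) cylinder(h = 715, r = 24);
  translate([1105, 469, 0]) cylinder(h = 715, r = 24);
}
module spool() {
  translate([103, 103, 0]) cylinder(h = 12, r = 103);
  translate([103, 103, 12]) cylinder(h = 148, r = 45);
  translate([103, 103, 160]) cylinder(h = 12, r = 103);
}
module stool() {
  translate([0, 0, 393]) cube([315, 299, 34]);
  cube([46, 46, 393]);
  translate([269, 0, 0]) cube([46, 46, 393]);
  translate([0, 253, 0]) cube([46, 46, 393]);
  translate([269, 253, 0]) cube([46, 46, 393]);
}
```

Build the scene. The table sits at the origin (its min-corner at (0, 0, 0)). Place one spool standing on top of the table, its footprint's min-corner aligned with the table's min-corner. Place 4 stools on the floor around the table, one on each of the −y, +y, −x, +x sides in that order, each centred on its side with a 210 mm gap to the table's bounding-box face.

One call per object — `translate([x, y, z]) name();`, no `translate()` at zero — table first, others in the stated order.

table();
translate([0, 0, 749]) spool();
translate([431, -509, 0]) stool();
translate([431, 751, 0]) stool();
translate([-525, 121, 0]) stool();
translate([1387, 121, 0]) stool();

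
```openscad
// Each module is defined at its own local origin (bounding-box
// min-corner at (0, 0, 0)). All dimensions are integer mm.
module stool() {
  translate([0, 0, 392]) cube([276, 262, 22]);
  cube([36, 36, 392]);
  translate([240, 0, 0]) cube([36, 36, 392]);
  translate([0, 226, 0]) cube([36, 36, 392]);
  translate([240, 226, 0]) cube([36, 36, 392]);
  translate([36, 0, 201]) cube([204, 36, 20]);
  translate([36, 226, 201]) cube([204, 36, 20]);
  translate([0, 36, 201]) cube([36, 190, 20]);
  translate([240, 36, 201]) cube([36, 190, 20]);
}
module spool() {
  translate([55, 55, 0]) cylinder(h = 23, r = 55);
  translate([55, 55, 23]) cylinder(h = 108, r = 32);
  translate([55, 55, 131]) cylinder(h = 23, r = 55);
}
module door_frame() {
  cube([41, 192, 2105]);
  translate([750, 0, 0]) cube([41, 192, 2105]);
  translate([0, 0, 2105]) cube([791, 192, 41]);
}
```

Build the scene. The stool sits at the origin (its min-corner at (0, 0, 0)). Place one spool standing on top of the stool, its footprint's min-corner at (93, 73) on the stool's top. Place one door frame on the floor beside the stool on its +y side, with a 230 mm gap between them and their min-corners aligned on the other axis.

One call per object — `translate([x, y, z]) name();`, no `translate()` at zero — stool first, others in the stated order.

stool();
translate([93, 73, 414]) spool();
translate([0, 492, 0]) door_frame();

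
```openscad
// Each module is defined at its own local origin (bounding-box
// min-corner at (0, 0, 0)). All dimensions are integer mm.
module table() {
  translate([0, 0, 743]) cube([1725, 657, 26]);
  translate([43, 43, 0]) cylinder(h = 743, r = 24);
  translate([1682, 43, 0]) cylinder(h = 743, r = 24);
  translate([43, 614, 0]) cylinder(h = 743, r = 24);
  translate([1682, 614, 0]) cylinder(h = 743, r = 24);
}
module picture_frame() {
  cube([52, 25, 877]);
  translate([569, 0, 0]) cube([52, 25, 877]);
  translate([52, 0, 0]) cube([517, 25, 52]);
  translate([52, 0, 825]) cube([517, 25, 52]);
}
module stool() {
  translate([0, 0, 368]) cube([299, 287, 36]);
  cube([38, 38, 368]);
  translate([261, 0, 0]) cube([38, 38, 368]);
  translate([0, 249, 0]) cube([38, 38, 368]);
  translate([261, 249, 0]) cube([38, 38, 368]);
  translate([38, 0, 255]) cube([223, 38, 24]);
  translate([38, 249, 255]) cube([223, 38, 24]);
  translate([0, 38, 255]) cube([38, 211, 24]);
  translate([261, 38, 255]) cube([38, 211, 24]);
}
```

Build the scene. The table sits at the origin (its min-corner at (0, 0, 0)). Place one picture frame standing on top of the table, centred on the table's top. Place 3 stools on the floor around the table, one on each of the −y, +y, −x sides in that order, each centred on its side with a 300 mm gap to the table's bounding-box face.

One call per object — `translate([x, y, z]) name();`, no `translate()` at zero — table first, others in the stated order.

table();
translate([552, 316, 769]) picture_frame();
translate([713, -587, 0]) stool();
translate([713, 957, 0]) stool();
translate([-599, 185, 0]) stool();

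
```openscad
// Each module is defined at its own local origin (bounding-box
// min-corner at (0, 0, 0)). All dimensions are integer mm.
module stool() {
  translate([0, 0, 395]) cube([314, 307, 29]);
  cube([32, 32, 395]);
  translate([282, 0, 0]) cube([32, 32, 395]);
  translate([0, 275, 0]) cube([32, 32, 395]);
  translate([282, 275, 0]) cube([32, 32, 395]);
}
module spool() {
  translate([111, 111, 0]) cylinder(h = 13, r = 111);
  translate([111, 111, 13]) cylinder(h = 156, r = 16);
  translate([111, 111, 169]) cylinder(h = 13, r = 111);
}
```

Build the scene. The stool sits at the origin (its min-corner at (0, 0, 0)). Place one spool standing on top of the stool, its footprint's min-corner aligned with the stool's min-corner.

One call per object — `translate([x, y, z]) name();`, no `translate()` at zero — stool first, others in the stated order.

stool();
translate([0, 0, 424]) spool();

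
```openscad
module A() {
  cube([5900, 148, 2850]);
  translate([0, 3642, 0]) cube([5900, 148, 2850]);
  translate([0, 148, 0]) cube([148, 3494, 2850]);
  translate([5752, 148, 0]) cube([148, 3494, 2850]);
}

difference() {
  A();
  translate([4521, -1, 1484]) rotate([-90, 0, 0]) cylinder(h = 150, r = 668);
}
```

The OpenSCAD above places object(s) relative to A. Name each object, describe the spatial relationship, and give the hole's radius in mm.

A is a house frame. The house frame has a circular hole through its front wall. The hole's radius is 668 mm.

The subtracted cylinder has r = 668 mm.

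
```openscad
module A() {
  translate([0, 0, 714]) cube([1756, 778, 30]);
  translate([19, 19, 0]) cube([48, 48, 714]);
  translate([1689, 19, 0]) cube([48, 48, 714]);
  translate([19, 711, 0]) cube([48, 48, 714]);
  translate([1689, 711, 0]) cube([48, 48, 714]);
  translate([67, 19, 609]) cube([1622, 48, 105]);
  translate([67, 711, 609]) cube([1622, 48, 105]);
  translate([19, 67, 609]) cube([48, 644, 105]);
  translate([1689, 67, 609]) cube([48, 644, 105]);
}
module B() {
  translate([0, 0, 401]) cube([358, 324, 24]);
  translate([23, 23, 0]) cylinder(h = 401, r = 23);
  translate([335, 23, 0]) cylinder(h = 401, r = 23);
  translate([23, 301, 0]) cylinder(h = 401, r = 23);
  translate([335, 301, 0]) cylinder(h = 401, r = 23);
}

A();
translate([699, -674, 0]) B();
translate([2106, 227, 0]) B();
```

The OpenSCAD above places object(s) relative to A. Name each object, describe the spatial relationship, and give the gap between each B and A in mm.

A is a table. B is a stool. Two stools sit around the table at the −y, +x sides. The gap between each stool and the table is 350 mm.

Each stool's nearest face is 350 mm from the table's bounding box.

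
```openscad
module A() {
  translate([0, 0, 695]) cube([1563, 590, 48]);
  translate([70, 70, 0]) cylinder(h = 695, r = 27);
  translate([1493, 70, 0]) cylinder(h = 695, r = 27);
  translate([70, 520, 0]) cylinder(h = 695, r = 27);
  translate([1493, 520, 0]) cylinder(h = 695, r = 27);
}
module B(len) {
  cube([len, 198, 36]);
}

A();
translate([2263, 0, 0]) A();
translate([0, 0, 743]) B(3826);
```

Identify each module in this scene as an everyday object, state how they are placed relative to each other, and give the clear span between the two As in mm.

A is a table. B is a beam. A beam spans the tops of two tables. The clear span between the two tables is 700 mm.

Second table starts at x = 2263; first ends at x = 1563; clear span = 2263 − 1563 = 700 mm.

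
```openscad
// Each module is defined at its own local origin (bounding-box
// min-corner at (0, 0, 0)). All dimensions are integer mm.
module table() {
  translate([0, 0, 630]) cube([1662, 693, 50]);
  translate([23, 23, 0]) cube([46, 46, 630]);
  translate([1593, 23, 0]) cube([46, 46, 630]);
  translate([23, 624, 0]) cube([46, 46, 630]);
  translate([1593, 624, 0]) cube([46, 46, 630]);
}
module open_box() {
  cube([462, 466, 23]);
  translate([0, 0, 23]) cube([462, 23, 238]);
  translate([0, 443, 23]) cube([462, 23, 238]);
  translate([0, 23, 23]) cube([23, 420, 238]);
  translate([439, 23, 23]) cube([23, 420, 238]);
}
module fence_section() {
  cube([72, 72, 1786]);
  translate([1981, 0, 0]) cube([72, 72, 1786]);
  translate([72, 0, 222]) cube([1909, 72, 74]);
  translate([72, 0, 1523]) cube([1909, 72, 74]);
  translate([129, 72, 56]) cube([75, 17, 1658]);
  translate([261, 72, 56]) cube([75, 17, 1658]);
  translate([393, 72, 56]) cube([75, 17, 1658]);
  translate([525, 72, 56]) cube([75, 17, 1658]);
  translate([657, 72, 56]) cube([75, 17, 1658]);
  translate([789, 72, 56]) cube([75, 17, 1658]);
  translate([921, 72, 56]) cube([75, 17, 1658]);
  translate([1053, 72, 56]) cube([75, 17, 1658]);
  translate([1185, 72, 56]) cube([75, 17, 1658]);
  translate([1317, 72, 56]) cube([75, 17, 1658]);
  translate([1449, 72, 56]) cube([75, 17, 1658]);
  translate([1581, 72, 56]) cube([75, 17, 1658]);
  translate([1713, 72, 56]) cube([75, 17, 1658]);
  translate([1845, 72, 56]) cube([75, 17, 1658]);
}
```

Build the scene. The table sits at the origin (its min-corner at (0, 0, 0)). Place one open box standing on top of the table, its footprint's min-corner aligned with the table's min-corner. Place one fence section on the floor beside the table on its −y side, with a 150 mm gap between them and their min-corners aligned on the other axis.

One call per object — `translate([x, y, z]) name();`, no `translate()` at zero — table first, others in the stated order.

table();
translate([0, 0, 680]) open_box();
translate([0, -239, 0]) fence_section();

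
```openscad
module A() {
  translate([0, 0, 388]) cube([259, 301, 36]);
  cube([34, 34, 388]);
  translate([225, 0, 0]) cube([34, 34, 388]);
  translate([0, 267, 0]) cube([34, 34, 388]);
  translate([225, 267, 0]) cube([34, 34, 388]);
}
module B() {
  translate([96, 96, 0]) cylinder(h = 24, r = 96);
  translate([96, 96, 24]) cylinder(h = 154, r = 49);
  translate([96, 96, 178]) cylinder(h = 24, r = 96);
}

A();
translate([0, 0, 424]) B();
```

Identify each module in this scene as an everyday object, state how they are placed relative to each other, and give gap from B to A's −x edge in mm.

A is a stool. B is a spool. The spool is on top of the stool. The gap from the spool to the stool's −x edge is 0 mm.

The spool's min-x is at 0; the stool's min-x is 0; gap = 0 mm.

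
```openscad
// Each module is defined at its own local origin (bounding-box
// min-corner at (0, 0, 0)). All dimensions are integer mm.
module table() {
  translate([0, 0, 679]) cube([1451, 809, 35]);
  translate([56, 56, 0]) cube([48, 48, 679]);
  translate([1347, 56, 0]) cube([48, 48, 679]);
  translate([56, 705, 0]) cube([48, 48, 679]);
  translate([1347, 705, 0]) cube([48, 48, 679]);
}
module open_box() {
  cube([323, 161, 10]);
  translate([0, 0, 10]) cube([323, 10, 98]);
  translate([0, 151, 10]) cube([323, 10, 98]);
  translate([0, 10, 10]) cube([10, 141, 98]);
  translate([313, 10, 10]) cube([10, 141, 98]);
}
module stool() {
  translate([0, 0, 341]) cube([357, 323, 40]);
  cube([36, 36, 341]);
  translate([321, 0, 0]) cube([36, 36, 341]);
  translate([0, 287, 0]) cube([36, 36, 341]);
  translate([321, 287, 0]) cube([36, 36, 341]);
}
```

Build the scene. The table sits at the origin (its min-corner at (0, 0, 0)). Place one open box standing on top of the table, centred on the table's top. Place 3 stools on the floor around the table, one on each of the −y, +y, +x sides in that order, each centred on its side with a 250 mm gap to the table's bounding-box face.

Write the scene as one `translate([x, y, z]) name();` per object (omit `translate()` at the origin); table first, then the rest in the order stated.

table();
translate([564, 324, 714]) open_box();
translate([547, -573, 0]) stool();
translate([547, 1059, 0]) stool();
translate([1701, 243, 0]) stool();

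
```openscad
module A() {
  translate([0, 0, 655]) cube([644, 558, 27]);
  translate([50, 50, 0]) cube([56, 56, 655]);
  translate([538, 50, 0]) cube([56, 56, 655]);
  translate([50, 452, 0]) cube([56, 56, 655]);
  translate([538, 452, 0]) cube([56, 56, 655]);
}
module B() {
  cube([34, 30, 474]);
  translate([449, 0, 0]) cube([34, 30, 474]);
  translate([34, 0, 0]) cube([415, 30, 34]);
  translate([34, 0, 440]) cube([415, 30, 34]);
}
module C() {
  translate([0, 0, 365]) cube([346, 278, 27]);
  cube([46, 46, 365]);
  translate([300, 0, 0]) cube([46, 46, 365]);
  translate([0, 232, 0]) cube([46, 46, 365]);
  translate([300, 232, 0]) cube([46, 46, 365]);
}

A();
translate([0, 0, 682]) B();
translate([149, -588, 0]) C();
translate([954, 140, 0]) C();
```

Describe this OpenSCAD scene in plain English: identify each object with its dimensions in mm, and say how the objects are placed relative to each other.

A is a table: top 644 mm (x) × 558 mm (y), 27 mm thick, upper face at z = 682 mm, on four 56×56 mm square legs, each inset 50 mm from the nearest pair of top edges, running from z = 0 to the bottom of the top.

B is a rectangular picture frame lying in the x–z plane (depth along y). The opening is 415 mm wide (x) by 406 mm tall (z), surrounded by a border 34 mm wide on all four sides. The frame is 30 mm deep and is made of two full-height vertical stiles with two horizontal rails fitted between them.

C is a simple wooden stool: a rectangular seat 346 mm (x) by 278 mm (y), 27 mm thick, top face at z = 392 mm, on four square legs, each 46×46 mm in cross-section. The legs rest on z = 0, each flush with a corner of the seat.

The picture frame is on top of the table. Two stools sit around the table at the −y, +x sides.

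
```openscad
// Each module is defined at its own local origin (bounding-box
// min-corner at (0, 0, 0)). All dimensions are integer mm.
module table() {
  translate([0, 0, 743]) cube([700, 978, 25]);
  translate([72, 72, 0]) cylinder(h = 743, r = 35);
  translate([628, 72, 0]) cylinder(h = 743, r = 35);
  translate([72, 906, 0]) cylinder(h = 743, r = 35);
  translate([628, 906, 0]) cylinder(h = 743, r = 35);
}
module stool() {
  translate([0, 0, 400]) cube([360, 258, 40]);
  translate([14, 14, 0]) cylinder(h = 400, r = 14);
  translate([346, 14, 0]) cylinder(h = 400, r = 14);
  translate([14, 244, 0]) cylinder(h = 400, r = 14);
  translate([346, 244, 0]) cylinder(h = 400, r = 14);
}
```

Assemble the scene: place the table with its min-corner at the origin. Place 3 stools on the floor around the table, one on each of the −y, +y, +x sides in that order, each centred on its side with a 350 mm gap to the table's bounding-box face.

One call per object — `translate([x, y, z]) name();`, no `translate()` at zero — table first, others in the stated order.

table();
translate([170, -608, 0]) stool();
translate([170, 1328, 0]) stool();
translate([1050, 360, 0]) stool();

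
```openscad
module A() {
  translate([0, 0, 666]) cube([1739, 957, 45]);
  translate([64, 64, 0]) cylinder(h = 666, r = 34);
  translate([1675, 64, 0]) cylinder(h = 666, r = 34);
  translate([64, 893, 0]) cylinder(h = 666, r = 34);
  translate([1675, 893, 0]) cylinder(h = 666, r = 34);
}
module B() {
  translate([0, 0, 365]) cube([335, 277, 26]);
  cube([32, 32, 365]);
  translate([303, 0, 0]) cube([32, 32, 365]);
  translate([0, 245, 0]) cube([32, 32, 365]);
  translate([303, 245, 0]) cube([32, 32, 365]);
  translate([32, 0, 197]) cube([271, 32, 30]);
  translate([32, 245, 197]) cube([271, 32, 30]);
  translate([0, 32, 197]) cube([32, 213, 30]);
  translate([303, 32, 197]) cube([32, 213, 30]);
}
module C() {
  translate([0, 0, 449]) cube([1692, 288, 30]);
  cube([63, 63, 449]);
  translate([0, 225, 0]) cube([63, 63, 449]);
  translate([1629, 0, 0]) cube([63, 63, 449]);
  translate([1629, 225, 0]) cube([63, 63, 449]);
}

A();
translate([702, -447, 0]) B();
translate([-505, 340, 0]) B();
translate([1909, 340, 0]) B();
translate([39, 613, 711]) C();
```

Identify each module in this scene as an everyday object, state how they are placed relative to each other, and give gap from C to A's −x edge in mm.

A is a table. B is a stool. C is a bench. Three stools sit around the table at the −y, −x, +x sides. The bench is on top of the table. The gap from the bench to the table's −x edge is 39 mm.

The bench's min-x is at 39; the table's min-x is 0; gap = 39 mm.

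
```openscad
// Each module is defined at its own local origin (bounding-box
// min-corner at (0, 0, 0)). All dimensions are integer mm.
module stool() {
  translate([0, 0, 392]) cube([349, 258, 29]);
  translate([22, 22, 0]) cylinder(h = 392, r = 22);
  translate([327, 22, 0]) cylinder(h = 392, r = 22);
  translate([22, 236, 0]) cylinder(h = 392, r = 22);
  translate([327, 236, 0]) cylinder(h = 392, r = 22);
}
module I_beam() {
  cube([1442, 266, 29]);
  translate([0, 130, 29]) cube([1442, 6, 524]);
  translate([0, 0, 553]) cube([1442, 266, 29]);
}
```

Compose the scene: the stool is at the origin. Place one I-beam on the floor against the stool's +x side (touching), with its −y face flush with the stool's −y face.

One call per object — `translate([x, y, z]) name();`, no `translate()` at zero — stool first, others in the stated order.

stool();
translate([349, 0, 0]) I_beam();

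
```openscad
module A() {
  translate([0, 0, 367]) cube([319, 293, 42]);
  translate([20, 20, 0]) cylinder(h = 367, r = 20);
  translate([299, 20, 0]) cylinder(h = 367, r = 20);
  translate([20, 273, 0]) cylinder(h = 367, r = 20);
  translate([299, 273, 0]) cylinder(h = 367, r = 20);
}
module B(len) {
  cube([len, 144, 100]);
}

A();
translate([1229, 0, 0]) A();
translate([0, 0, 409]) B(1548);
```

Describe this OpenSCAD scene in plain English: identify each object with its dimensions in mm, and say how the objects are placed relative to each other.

A is a four-legged stool. The seat is a 319×293×42 mm slab whose top surface is at z = 409 mm; four round legs, each 40 mm in diameter, run from the floor (z = 0) to the underside of the seat, each leg's axis is inset half a diameter from the nearest pair of seat edges (so the leg's bounding box is flush with the corner).

B is a rectangular beam 1548 mm long (x), 144 mm deep (y), 100 mm thick (z).

The beam spans the tops of two stools placed 910 mm apart, resting at z = 409 mm.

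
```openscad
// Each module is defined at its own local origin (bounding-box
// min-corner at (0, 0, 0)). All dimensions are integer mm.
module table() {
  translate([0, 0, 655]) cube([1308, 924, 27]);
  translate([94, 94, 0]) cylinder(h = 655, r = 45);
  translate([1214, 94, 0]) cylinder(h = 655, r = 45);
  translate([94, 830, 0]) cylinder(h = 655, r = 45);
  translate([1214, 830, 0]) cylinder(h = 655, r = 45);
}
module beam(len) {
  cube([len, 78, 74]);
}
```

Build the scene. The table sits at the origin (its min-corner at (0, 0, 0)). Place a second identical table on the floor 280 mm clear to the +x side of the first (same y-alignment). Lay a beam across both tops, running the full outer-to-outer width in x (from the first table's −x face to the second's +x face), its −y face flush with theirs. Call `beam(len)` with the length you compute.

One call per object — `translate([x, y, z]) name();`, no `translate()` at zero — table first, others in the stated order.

table();
translate([1588, 0, 0]) table();
translate([0, 0, 682]) beam(2896);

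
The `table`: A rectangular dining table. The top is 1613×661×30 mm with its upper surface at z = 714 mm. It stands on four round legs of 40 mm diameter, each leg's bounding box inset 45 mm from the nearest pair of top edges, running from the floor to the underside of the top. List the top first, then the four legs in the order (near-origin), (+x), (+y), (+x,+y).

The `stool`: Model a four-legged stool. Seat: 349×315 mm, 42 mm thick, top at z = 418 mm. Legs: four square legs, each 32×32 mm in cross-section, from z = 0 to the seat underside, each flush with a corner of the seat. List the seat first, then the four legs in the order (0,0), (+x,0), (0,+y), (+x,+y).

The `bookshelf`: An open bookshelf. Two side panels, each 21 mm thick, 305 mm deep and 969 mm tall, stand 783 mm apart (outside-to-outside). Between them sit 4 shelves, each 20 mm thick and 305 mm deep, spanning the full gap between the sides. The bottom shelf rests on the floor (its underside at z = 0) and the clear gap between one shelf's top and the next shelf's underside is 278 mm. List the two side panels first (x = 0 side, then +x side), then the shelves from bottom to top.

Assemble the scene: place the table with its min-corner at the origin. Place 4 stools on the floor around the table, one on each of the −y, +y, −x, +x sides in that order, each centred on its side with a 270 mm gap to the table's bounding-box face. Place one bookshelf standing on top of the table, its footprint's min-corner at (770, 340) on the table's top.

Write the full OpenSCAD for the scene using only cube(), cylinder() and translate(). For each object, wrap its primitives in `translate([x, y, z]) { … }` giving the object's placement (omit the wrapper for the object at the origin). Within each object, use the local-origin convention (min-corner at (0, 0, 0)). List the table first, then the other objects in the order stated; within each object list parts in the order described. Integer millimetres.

translate([0, 0, 684]) cube([1613, 661, 30]);
translate([65, 65, 0]) cylinder(h = 684, r = 20);
translate([1548, 65, 0]) cylinder(h = 684, r = 20);
translate([65, 596, 0]) cylinder(h = 684, r = 20);
translate([1548, 596, 0]) cylinder(h = 684, r = 20);
translate([632, -585, 0]) {
  translate([0, 0, 376]) cube([349, 315, 42]);
  cube([32, 32, 376]);
  translate([317, 0, 0]) cube([32, 32, 376]);
  translate([0, 283, 0]) cube([32, 32, 376]);
  translate([317, 283, 0]) cube([32, 32, 376]);
}
translate([632, 931, 0]) {
  translate([0, 0, 376]) cube([349, 315, 42]);
  cube([32, 32, 376]);
  translate([317, 0, 0]) cube([32, 32, 376]);
  translate([0, 283, 0]) cube([32, 32, 376]);
  translate([317, 283, 0]) cube([32, 32, 376]);
}
translate([-619, 173, 0]) {
  translate([0, 0, 376]) cube([349, 315, 42]);
  cube([32, 32, 376]);
  translate([317, 0, 0]) cube([32, 32, 376]);
  translate([0, 283, 0]) cube([32, 32, 376]);
  translate([317, 283, 0]) cube([32, 32, 376]);
}
translate([1883, 173, 0]) {
  translate([0, 0, 376]) cube([349, 315, 42]);
  cube([32, 32, 376]);
  translate([317, 0, 0]) cube([32, 32, 376]);
  translate([0, 283, 0]) cube([32, 32, 376]);
  translate([317, 283, 0]) cube([32, 32, 376]);
}
translate([770, 340, 714]) {
  cube([21, 305, 969]);
  translate([762, 0, 0]) cube([21, 305, 969]);
  translate([21, 0, 0]) cube([741, 305, 20]);
  translate([21, 0, 298]) cube([741, 305, 20]);
  translate([21, 0, 596]) cube([741, 305, 20]);
  translate([21, 0, 894]) cube([741, 305, 20]);
}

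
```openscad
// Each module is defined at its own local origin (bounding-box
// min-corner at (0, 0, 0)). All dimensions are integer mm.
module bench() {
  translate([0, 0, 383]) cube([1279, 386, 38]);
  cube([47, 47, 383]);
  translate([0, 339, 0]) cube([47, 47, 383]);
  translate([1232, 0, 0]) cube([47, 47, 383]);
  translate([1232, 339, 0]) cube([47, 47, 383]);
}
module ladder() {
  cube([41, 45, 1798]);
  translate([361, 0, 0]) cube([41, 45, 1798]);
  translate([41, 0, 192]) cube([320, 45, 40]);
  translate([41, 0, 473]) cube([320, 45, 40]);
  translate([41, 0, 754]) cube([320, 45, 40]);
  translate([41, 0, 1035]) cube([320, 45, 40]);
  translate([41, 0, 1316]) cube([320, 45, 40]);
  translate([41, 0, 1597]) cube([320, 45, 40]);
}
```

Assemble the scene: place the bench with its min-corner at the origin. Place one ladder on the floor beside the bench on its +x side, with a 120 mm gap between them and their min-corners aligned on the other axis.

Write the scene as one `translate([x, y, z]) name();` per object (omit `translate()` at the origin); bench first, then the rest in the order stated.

bench();
translate([1399, 0, 0]) ladder();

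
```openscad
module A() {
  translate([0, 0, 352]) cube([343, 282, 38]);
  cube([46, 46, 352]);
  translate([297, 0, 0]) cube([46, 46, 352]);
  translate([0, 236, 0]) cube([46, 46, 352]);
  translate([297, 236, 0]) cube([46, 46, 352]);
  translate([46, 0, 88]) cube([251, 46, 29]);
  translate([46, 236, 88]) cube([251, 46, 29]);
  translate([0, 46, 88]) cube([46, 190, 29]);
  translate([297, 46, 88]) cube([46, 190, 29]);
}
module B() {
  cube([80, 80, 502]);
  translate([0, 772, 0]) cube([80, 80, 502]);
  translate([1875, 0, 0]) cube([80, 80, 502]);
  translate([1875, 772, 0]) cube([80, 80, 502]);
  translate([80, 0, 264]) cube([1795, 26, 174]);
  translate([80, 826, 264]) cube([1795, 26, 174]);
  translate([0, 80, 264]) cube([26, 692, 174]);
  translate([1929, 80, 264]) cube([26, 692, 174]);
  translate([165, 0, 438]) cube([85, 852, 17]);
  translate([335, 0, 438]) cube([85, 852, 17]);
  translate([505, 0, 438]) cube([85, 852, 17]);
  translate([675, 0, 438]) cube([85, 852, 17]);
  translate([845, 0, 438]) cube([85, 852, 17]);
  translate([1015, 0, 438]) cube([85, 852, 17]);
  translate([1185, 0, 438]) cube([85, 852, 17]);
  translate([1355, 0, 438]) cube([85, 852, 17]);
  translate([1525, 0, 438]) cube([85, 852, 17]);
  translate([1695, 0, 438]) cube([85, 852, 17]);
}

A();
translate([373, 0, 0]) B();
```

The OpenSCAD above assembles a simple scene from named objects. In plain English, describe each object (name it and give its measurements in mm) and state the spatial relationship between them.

A is a four-legged stool. The seat is a 343×282×38 mm slab whose top surface is at z = 390 mm; four square legs, each 46×46 mm in cross-section, run from the floor (z = 0) to the underside of the seat, each flush with a corner of the seat. Four stretchers, 46 mm wide and 29 mm tall, connect adjacent legs with their undersides at z = 88 mm, each running between the inner faces of the legs it joins and aligned with the legs' outer faces on the other axis.

B is a bed frame 1955 mm long (x) by 852 mm wide (y). Four 80×80 mm corner posts, 502 mm tall, at the corners of the footprint. Four rails of 26 mm thickness and 174 mm height run between adjacent posts with their undersides at z = 264 mm, their outer faces flush with the outside of the frame (the two x-running rails run between the posts' inner faces; the two y-running rails run between the posts' inner faces). 10 slats, each 85 mm wide (x) and 17 mm thick, lie across the top of the two x-running rails, running the full 852 mm width of the frame in y; the slats are evenly spaced along x between the inner faces of the end posts with equal gaps (rounded down to the nearest mm) at the −x end and between each pair — any rounding remainder accumulates at the +x end.

The bed frame is on the floor beside the stool on its +x side.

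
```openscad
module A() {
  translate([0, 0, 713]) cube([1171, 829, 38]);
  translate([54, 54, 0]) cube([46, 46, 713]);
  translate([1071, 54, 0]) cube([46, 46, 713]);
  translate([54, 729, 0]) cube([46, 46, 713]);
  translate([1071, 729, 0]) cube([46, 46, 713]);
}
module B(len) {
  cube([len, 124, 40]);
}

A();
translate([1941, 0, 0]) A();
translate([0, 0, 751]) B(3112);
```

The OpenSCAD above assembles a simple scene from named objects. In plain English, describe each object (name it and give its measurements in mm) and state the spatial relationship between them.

A is a table: top 1171 mm (x) × 829 mm (y), 38 mm thick, upper face at z = 751 mm, on four 46×46 mm square legs, each inset 54 mm from the nearest pair of top edges, running from z = 0 to the bottom of the top.

B is a rectangular beam 3112 mm long (x), 124 mm deep (y), 40 mm thick (z).

The beam spans the tops of two tables placed 770 mm apart, resting at z = 751 mm.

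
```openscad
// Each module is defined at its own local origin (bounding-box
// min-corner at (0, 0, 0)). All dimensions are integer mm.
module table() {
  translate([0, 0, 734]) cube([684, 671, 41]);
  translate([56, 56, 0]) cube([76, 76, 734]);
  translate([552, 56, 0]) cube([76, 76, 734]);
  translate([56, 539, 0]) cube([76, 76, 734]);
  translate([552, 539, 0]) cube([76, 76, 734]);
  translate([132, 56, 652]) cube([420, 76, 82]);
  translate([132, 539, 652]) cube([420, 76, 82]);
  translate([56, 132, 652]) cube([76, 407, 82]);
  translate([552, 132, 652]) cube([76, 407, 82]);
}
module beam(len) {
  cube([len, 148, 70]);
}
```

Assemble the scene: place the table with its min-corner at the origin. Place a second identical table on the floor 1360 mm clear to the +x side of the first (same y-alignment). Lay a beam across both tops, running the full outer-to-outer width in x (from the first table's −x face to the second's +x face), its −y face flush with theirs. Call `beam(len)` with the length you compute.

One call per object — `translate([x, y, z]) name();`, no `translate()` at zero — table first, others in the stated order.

table();
translate([2044, 0, 0]) table();
translate([0, 0, 775]) beam(2728);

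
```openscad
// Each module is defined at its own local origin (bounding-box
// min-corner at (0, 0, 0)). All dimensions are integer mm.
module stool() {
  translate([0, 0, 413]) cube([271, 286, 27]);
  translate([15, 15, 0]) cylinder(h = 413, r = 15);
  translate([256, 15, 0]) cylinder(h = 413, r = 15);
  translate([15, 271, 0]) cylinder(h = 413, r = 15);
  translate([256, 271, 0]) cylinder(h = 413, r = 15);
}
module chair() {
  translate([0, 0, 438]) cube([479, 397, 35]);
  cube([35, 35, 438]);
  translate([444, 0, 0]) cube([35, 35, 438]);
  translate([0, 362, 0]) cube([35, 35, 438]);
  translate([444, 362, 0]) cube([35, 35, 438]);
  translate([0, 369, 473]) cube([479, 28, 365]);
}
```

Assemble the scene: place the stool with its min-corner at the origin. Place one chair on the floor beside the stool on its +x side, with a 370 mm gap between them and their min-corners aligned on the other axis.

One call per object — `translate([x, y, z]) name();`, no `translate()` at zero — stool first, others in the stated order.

stool();
translate([641, 0, 0]) chair();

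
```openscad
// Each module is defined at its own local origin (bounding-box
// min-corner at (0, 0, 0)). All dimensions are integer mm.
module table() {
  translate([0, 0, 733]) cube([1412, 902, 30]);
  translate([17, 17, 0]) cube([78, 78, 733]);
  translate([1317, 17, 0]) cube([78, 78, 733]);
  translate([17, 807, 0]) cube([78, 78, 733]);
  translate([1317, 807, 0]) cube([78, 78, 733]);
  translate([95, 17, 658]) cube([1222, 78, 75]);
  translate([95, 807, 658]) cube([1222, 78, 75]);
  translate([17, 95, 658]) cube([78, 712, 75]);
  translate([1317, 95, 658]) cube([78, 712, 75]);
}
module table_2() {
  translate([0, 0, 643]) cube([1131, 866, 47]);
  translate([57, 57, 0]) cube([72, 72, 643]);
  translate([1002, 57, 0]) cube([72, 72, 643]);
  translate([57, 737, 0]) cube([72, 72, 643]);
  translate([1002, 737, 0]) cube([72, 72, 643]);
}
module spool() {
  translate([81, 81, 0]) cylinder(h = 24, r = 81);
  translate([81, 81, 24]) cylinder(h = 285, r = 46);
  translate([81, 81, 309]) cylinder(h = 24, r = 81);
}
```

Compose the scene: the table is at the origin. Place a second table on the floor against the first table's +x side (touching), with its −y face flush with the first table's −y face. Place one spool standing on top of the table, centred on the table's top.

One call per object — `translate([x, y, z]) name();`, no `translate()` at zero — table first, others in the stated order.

table();
translate([1412, 0, 0]) table_2();
translate([625, 370, 763]) spool();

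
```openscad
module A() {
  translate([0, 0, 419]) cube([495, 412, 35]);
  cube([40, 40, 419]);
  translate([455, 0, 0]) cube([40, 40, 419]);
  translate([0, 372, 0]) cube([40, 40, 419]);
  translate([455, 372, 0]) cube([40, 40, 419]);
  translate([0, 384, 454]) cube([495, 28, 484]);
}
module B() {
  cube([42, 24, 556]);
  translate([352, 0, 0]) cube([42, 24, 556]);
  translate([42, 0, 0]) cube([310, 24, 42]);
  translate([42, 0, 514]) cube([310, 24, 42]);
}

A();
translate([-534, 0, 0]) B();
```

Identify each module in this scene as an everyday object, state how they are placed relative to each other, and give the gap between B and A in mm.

The picture frame's nearest face is 140 mm from the chair's −x face.

A is a chair. B is a picture frame. The picture frame is on the floor beside the chair on its −x side. The gap between the picture frame and the chair is 140 mm.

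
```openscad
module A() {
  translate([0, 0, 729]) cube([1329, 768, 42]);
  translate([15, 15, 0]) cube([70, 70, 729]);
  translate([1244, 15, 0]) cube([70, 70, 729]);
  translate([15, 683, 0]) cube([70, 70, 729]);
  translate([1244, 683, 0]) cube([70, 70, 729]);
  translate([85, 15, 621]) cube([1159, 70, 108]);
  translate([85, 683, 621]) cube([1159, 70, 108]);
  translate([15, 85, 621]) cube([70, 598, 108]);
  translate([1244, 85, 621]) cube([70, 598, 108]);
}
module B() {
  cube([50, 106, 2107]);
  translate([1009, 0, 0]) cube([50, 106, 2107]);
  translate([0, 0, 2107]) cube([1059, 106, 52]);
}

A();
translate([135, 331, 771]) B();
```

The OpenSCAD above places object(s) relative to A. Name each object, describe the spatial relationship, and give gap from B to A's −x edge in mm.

The door frame's min-x is at 135; the table's min-x is 0; gap = 135 mm.

A is a table. B is a door frame. The door frame is on top of the table, centred. The gap from the door frame to the table's −x edge is 135 mm.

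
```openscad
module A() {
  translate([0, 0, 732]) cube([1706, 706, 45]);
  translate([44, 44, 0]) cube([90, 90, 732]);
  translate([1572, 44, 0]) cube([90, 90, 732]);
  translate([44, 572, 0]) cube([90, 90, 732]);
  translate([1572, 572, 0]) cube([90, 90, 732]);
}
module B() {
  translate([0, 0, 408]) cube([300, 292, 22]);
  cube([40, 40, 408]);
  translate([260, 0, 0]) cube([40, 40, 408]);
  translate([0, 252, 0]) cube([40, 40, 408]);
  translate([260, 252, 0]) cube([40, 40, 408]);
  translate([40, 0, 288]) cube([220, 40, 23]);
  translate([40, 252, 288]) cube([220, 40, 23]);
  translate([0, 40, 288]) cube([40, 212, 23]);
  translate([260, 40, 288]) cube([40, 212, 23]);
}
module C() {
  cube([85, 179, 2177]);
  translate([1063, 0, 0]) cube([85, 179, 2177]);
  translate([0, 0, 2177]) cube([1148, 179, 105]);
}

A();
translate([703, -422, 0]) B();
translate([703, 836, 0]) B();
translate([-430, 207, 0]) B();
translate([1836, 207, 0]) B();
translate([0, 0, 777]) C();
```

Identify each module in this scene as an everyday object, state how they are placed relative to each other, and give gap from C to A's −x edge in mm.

The door frame's min-x is at 0; the table's min-x is 0; gap = 0 mm.

A is a table. B is a stool. C is a door frame. Four stools sit around the table at the −y, +y, −x, +x sides. The door frame is on top of the table. The gap from the door frame to the table's −x edge is 0 mm.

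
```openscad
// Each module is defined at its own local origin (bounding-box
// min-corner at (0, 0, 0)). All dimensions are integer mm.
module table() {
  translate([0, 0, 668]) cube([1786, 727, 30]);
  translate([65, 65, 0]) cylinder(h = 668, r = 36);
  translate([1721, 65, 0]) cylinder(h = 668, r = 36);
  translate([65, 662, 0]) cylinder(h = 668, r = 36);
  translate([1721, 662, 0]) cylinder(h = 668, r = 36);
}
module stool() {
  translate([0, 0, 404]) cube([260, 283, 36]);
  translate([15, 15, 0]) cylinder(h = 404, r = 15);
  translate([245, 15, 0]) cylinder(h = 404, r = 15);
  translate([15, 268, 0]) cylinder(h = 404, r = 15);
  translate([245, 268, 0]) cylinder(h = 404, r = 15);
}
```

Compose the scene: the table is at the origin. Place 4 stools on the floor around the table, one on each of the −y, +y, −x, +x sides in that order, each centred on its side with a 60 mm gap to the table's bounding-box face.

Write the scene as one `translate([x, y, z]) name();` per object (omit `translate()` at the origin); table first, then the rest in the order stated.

table();
translate([763, -343, 0]) stool();
translate([763, 787, 0]) stool();
translate([-320, 222, 0]) stool();
translate([1846, 222, 0]) stool();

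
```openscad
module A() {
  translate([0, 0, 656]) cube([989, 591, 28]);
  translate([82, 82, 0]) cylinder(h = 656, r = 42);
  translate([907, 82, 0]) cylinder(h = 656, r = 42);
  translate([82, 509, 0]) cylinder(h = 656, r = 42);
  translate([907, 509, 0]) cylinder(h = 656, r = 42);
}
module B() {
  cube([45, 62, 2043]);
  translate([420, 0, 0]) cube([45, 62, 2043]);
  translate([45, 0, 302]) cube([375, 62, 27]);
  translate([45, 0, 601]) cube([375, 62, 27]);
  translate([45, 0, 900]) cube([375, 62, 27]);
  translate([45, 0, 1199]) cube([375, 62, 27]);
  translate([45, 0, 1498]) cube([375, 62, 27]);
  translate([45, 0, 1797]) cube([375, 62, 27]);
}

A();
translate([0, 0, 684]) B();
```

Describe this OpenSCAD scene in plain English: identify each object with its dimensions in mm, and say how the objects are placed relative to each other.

A is a rectangular dining table. The top is 989×591×28 mm with its upper surface at z = 684 mm. It stands on four round legs of 84 mm diameter, each leg's bounding box inset 40 mm from the nearest pair of top edges, running from the floor to the underside of the top.

B is a straight ladder. Two 45×62 mm vertical rails, 2043 mm tall, stand 465 mm apart (outside-to-outside) with their front faces coplanar on the −y side. 6 rungs, each 62 mm deep and 27 mm tall, span between the inner faces of the rails, front faces flush with the rails. The lowest rung's underside is at z = 302 mm and rungs are spaced 299 mm apart (underside to underside).

The ladder is on top of the table.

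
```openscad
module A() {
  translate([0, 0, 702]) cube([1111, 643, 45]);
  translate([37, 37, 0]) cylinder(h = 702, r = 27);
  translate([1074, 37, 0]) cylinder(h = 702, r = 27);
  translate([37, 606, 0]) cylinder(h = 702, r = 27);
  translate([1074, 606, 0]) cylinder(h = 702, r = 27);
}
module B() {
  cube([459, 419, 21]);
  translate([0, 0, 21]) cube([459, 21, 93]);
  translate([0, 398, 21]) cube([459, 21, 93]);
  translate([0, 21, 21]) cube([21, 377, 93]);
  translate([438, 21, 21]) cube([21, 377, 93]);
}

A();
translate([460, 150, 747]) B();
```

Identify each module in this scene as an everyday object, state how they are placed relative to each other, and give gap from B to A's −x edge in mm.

A is a table. B is an open box. The open box is on top of the table. The gap from the open box to the table's −x edge is 460 mm.

The open box's min-x is at 460; the table's min-x is 0; gap = 460 mm.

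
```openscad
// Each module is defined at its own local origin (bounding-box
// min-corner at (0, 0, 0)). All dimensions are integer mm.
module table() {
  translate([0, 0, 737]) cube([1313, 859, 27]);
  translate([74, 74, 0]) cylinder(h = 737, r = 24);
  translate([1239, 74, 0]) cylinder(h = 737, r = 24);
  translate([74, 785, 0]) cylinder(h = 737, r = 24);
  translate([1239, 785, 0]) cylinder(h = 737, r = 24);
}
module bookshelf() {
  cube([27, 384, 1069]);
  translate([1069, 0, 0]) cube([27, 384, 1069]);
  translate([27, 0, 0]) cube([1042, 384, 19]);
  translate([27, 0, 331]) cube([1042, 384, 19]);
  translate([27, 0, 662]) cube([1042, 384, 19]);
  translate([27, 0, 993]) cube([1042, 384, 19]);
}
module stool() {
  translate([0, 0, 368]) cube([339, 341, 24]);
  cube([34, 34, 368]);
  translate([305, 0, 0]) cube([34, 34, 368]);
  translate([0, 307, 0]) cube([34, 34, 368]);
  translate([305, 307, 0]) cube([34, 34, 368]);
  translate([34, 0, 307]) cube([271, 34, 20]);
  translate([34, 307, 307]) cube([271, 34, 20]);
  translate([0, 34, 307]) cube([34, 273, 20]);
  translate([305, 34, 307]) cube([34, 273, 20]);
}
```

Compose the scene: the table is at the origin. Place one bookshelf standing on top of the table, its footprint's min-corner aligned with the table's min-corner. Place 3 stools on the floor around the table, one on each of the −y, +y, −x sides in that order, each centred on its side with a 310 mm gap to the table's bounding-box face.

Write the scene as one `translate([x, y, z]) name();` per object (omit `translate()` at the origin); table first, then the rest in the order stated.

table();
translate([0, 0, 764]) bookshelf();
translate([487, -651, 0]) stool();
translate([487, 1169, 0]) stool();
translate([-649, 259, 0]) stool();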